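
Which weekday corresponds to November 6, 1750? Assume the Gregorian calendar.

Doomsday rule: the anchor day for the 1700s is Sunday. For year 50: 50÷12 = 4 r 2, and 2÷4 = 0, so 4+2+0 = 6.
Sunday + 6 ≡ Saturday — that's 1750's doomsday.
In November the doomsday date is Nov 7.
Nov 6 is 1 day before Nov 7; 1 mod 7 = 1, so Saturday − 1 = Friday.

Friday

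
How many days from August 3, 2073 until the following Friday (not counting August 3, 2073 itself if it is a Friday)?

1

Aug 3, 2073 is a Thursday.
From Thursday to the next Friday is 1 day.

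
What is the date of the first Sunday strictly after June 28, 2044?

July 3, 2044

Jun 28, 2044 is a Tuesday.
From Tuesday to the next Sunday is 5 days.
Jun 28, 2044 + 5 = Jul 3, 2044.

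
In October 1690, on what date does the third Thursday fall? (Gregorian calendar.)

October 1, 1690 is a Sunday.
The first Thursday is therefore October 5 (4 days later).
The third Thursday is 5 + 2×7 = October 19.

October 19, 1690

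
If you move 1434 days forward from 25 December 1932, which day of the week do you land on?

Saturday

First find the weekday of Dec 25, 1932. Doomsday rule: the anchor day for the 1900s is Wednesday. For year 32: 32÷12 = 2 r 8, and 8÷4 = 2, so 2+8+2 = 12.
Wednesday + 12 ≡ Monday — that's 1932's doomsday.
In December the doomsday date is Dec 12.
Dec 25 is 13 days after Dec 12; 13 mod 7 = 6, so Monday + 6 = Sunday.
1434 mod 7 = 6, so 1434 days after a Sunday is Sunday + 6 = Saturday.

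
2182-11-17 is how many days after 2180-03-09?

983

Mar 9, 2180 → Mar 9, 2181: 365 days.
Mar 9, 2181 → Mar 9, 2182: 365 days.
Mar 9, 2182 → Apr 9, 2182: 31 days (March has 31).
Apr 9, 2182 → May 9, 2182: 30 days (April has 30).
May 9, 2182 → Jun 9, 2182: 31 days (May has 31).
Jun 9, 2182 → Jul 9, 2182: 30 days (June has 30).
Jul 9, 2182 → Aug 9, 2182: 31 days (July has 31).
Aug 9, 2182 → Sep 9, 2182: 31 days (August has 31).
Sep 9, 2182 → Oct 9, 2182: 30 days (September has 30).
Oct 9, 2182 → Nov 9, 2182: 31 days (October has 31).
Nov 9, 2182 → Nov 17, 2182: 8 days.
Total: 983 days.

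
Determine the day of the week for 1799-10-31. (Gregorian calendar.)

Thursday

Doomsday rule: the anchor day for the 1700s is Sunday. For year 99: 99÷12 = 8 r 3, and 3÷4 = 0, so 8+3+0 = 11.
Sunday + 11 ≡ Thursday — that's 1799's doomsday.
In October the doomsday date is Oct 10.
Oct 31 is 21 days after Oct 10; 21 mod 7 = 0, so Thursday + 0 = Thursday.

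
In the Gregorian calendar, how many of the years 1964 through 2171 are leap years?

Multiples of 4 in [1964,2171]: 52.
Of those, multiples of 100: 2 (not leap unless ÷400).
Multiples of 400: 1.
Leap years = 52 − 2 + 1 = 51.

51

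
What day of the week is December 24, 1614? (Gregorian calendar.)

Wednesday

Doomsday rule: the anchor day for the 1600s is Tuesday. For year 14: 14÷12 = 1 r 2, and 2÷4 = 0, so 1+2+0 = 3.
Tuesday + 3 ≡ Friday — that's 1614's doomsday.
In December the doomsday date is Dec 12.
Dec 24 is 12 days after Dec 12; 12 mod 7 = 5, so Friday + 5 = Wednesday.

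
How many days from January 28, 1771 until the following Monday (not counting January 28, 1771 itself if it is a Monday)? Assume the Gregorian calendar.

7

Jan 28, 1771 is a Monday.
From Monday to the next Monday is 7 days.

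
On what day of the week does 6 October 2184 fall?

Doomsday rule: the anchor day for the 2100s is Sunday. For year 84: 84÷12 = 7 r 0, and 0÷4 = 0, so 7+0+0 = 7.
Sunday + 7 ≡ Sunday — that's 2184's doomsday.
In October the doomsday date is Oct 10.
Oct 6 is 4 days before Oct 10; 4 mod 7 = 4, so Sunday − 4 = Wednesday.

Wednesday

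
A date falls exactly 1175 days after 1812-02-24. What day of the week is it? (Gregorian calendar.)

Sunday

First find the weekday of Feb 24, 1812. Doomsday rule: the anchor day for the 1800s is Friday. For year 12: 12÷12 = 1 r 0, and 0÷4 = 0, so 1+0+0 = 1.
Friday + 1 ≡ Saturday — that's 1812's doomsday.
In February the doomsday date is Feb 29 (1812 is a leap year (divisible by 4)).
Feb 24 is 5 days before Feb 29; 5 mod 7 = 5, so Saturday − 5 = Monday.
1175 mod 7 = 6, so 1175 days after a Monday is Monday + 6 = Sunday.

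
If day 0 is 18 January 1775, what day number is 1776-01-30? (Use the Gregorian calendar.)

Jan 18, 1775 → Feb 18, 1775: 31 days (January has 31).
Feb 18, 1775 → Mar 18, 1775: 28 days (February has 28).
Mar 18, 1775 → Apr 18, 1775: 31 days (March has 31).
Apr 18, 1775 → May 18, 1775: 30 days (April has 30).
May 18, 1775 → Jun 18, 1775: 31 days (May has 31).
Jun 18, 1775 → Jul 18, 1775: 30 days (June has 30).
Jul 18, 1775 → Aug 18, 1775: 31 days (July has 31).
Aug 18, 1775 → Sep 18, 1775: 31 days (August has 31).
Sep 18, 1775 → Oct 18, 1775: 30 days (September has 30).
Oct 18, 1775 → Nov 18, 1775: 31 days (October has 31).
Nov 18, 1775 → Dec 18, 1775: 30 days (November has 30).
Dec 18, 1775 → Jan 18, 1776: 31 days (December has 31).
Jan 18, 1776 → Jan 30, 1776: 12 days.
Total: 377 days.

377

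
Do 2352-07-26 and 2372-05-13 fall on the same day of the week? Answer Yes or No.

From Jul 26, 2352 to May 13, 2372 is 7231 days.
7231 mod 7 = 0, so they are the same weekday.
(Jul 26, 2352 is a Saturday; May 13, 2372 is a Saturday.)

Yes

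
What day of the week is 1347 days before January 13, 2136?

First find the weekday of Jan 13, 2136. Doomsday rule: the anchor day for the 2100s is Sunday. For year 36: 36÷12 = 3 r 0, and 0÷4 = 0, so 3+0+0 = 3.
Sunday + 3 ≡ Wednesday — that's 2136's doomsday.
In January the doomsday date is Jan 4 (2136 is a leap year (divisible by 4)).
Jan 13 is 9 days after Jan 4; 9 mod 7 = 2, so Wednesday + 2 = Friday.
1347 mod 7 = 3, so 1347 days before a Friday is Friday − 3 = Tuesday.

Tuesday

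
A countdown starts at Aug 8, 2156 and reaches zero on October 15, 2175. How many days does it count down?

Aug 8, 2156 → Aug 8, 2157: 365 days.
Aug 8, 2157 → Aug 8, 2158: 365 days.
Aug 8, 2158 → Aug 8, 2159: 365 days.
Aug 8, 2159 → Aug 8, 2160: 366 days (Feb 29, 2160 is in that span).
Aug 8, 2160 → Aug 8, 2161: 365 days.
Aug 8, 2161 → Aug 8, 2162: 365 days.
Aug 8, 2162 → Aug 8, 2163: 365 days.
Aug 8, 2163 → Aug 8, 2164: 366 days (Feb 29, 2164 is in that span).
Aug 8, 2164 → Aug 8, 2165: 365 days.
Aug 8, 2165 → Aug 8, 2166: 365 days.
Aug 8, 2166 → Aug 8, 2167: 365 days.
Aug 8, 2167 → Aug 8, 2168: 366 days (Feb 29, 2168 is in that span).
Aug 8, 2168 → Aug 8, 2169: 365 days.
Aug 8, 2169 → Aug 8, 2170: 365 days.
Aug 8, 2170 → Aug 8, 2171: 365 days.
Aug 8, 2171 → Aug 8, 2172: 366 days (Feb 29, 2172 is in that span).
Aug 8, 2172 → Aug 8, 2173: 365 days.
Aug 8, 2173 → Aug 8, 2174: 365 days.
Aug 8, 2174 → Aug 8, 2175: 365 days.
Aug 8, 2175 → Sep 8, 2175: 31 days (August has 31).
Sep 8, 2175 → Oct 8, 2175: 30 days (September has 30).
Oct 8, 2175 → Oct 15, 2175: 7 days.
Total: 7007 days.

7007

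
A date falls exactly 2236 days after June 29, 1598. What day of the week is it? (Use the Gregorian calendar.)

Thursday

First find the weekday of Jun 29, 1598. Doomsday rule: the anchor day for the 1500s is Wednesday. For year 98: 98÷12 = 8 r 2, and 2÷4 = 0, so 8+2+0 = 10.
Wednesday + 10 ≡ Saturday — that's 1598's doomsday.
In June the doomsday date is Jun 6.
Jun 29 is 23 days after Jun 6; 23 mod 7 = 2, so Saturday + 2 = Monday.
2236 mod 7 = 3, so 2236 days after a Monday is Monday + 3 = Thursday.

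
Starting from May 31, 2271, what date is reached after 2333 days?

+366 (one year; includes Feb 29, 2272) → May 31, 2272 (1967 left).
+365 (one year) → May 31, 2273 (1602 left).
+365 (one year) → May 31, 2274 (1237 left).
+365 (one year) → May 31, 2275 (872 left).
+366 (one year; includes Feb 29, 2276) → May 31, 2276 (506 left).
+365 (one year) → May 31, 2277 (141 left).
May has 31 days: +1 → Jun 1, 2277 (140 left).
Jun has 30 days: +30 → Jul 1, 2277 (110 left).
Jul has 31 days: +31 → Aug 1, 2277 (79 left).
Aug has 31 days: +31 → Sep 1, 2277 (48 left).
Sep has 30 days: +30 → Oct 1, 2277 (18 left).
+18 → Oct 19, 2277.

October 19, 2277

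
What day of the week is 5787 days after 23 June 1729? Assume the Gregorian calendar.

First find the weekday of Jun 23, 1729. Doomsday rule: the anchor day for the 1700s is Sunday. For year 29: 29÷12 = 2 r 5, and 5÷4 = 1, so 2+5+1 = 8.
Sunday + 8 ≡ Monday — that's 1729's doomsday.
In June the doomsday date is Jun 6.
Jun 23 is 17 days after Jun 6; 17 mod 7 = 3, so Monday + 3 = Thursday.
5787 mod 7 = 5, so 5787 days after a Thursday is Thursday + 5 = Tuesday.

Tuesday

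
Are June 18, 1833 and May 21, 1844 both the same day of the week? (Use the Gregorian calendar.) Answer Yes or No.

From Jun 18, 1833 to May 21, 1844 is 3990 days.
3990 mod 7 = 0, so they are the same weekday.
(Jun 18, 1833 is a Tuesday; May 21, 1844 is a Tuesday.)

Yes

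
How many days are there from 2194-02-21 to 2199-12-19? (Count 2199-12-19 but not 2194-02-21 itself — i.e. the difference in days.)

Feb 21, 2194 → Feb 21, 2195: 365 days.
Feb 21, 2195 → Feb 21, 2196: 365 days.
Feb 21, 2196 → Feb 21, 2197: 366 days (Feb 29, 2196 is in that span).
Feb 21, 2197 → Feb 21, 2198: 365 days.
Feb 21, 2198 → Feb 21, 2199: 365 days.
Feb 21, 2199 → Mar 21, 2199: 28 days (February has 28).
Mar 21, 2199 → Apr 21, 2199: 31 days (March has 31).
Apr 21, 2199 → May 21, 2199: 30 days (April has 30).
May 21, 2199 → Jun 21, 2199: 31 days (May has 31).
Jun 21, 2199 → Jul 21, 2199: 30 days (June has 30).
Jul 21, 2199 → Aug 21, 2199: 31 days (July has 31).
Aug 21, 2199 → Sep 21, 2199: 31 days (August has 31).
Sep 21, 2199 → Oct 21, 2199: 30 days (September has 30).
Oct 21, 2199 → Nov 21, 2199: 31 days (October has 31).
Nov 21, 2199 → Dec 19, 2199: 28 days.
Total: 2127 days.

2127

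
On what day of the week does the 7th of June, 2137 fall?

Friday

Doomsday rule: the anchor day for the 2100s is Sunday. For year 37: 37÷12 = 3 r 1, and 1÷4 = 0, so 3+1+0 = 4.
Sunday + 4 ≡ Thursday — that's 2137's doomsday.
In June the doomsday date is Jun 6.
Jun 7 is 1 day after Jun 6; 1 mod 7 = 1, so Thursday + 1 = Friday.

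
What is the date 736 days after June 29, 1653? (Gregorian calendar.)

July 5, 1655

+365 (one year) → Jun 29, 1654 (371 left).
Jun has 30 days: +2 → Jul 1, 1654 (369 left).
Jul has 31 days: +31 → Aug 1, 1654 (338 left).
Aug has 31 days: +31 → Sep 1, 1654 (307 left).
Sep has 30 days: +30 → Oct 1, 1654 (277 left).
Oct has 31 days: +31 → Nov 1, 1654 (246 left).
Nov has 30 days: +30 → Dec 1, 1654 (216 left).
Dec has 31 days: +31 → Jan 1, 1655 (185 left).
Jan has 31 days: +31 → Feb 1, 1655 (154 left).
Feb has 28 days: +28 → Mar 1, 1655 (126 left).
Mar has 31 days: +31 → Apr 1, 1655 (95 left).
Apr has 30 days: +30 → May 1, 1655 (65 left).
May has 31 days: +31 → Jun 1, 1655 (34 left).
Jun has 30 days: +30 → Jul 1, 1655 (4 left).
+4 → Jul 5, 1655.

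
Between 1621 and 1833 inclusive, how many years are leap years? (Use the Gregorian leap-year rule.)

51

Multiples of 4 in [1621,1833]: 53.
Of those, multiples of 100: 2 (not leap unless ÷400).
Multiples of 400: 0.
Leap years = 53 − 2 + 0 = 51.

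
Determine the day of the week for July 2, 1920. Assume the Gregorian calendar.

Friday

January 1, 1920 is a Thursday.
Jan 1, 1920 → Feb 1, 1920: 31 days (January has 31).
Feb 1, 1920 → Mar 1, 1920: 29 days (February has 29).
Mar 1, 1920 → Apr 1, 1920: 31 days (March has 31).
Apr 1, 1920 → May 1, 1920: 30 days (April has 30).
May 1, 1920 → Jun 1, 1920: 31 days (May has 31).
Jun 1, 1920 → Jul 1, 1920: 30 days (June has 30).
Jul 1, 1920 → Jul 2, 1920: 1 days.
Total: 183 days.
183 mod 7 = 1, so Thursday + 1 = Friday.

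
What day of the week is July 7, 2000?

Doomsday rule: the anchor day for the 2000s is Tuesday. For year 00: 0÷12 = 0 r 0, and 0÷4 = 0, so 0+0+0 = 0.
Tuesday + 0 ≡ Tuesday — that's 2000's doomsday.
In July the doomsday date is Jul 11.
Jul 7 is 4 days before Jul 11; 4 mod 7 = 4, so Tuesday − 4 = Friday.

Friday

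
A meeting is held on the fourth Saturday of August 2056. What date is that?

August 26, 2056

August 1, 2056 is a Tuesday.
The first Saturday is therefore August 5 (4 days later).
The fourth Saturday is 5 + 3×7 = August 26.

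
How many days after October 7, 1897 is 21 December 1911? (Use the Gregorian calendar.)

5187

Oct 7, 1897 → Oct 7, 1898: 365 days.
Oct 7, 1898 → Oct 7, 1899: 365 days.
Oct 7, 1899 → Oct 7, 1900: 365 days.
Oct 7, 1900 → Oct 7, 1901: 365 days.
Oct 7, 1901 → Oct 7, 1902: 365 days.
Oct 7, 1902 → Oct 7, 1903: 365 days.
Oct 7, 1903 → Oct 7, 1904: 366 days (Feb 29, 1904 is in that span).
Oct 7, 1904 → Oct 7, 1905: 365 days.
Oct 7, 1905 → Oct 7, 1906: 365 days.
Oct 7, 1906 → Oct 7, 1907: 365 days.
Oct 7, 1907 → Oct 7, 1908: 366 days (Feb 29, 1908 is in that span).
Oct 7, 1908 → Oct 7, 1909: 365 days.
Oct 7, 1909 → Oct 7, 1910: 365 days.
Oct 7, 1910 → Oct 7, 1911: 365 days.
Oct 7, 1911 → Nov 7, 1911: 31 days (October has 31).
Nov 7, 1911 → Dec 7, 1911: 30 days (November has 30).
Dec 7, 1911 → Dec 21, 1911: 14 days.
Total: 5187 days.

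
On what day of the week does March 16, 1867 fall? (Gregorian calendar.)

Doomsday rule: the anchor day for the 1800s is Friday. For year 67: 67÷12 = 5 r 7, and 7÷4 = 1, so 5+7+1 = 13.
Friday + 13 ≡ Thursday — that's 1867's doomsday.
In March the doomsday date is Mar 14.
Mar 16 is 2 days after Mar 14; 2 mod 7 = 2, so Thursday + 2 = Saturday.

Saturday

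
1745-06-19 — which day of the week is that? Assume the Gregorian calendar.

Saturday

Doomsday rule: the anchor day for the 1700s is Sunday. For year 45: 45÷12 = 3 r 9, and 9÷4 = 2, so 3+9+2 = 14.
Sunday + 14 ≡ Sunday — that's 1745's doomsday.
In June the doomsday date is Jun 6.
Jun 19 is 13 days after Jun 6; 13 mod 7 = 6, so Sunday + 6 = Saturday.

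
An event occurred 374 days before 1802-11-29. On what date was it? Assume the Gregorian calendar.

November 20, 1801

−29 → Oct 31, 1802 (end of Oct, 31 days; 345 left).
−31 → Sep 30, 1802 (end of Sep, 30 days; 314 left).
−30 → Aug 31, 1802 (end of Aug, 31 days; 284 left).
−31 → Jul 31, 1802 (end of Jul, 31 days; 253 left).
−31 → Jun 30, 1802 (end of Jun, 30 days; 222 left).
−30 → May 31, 1802 (end of May, 31 days; 192 left).
−31 → Apr 30, 1802 (end of Apr, 30 days; 161 left).
−30 → Mar 31, 1802 (end of Mar, 31 days; 131 left).
−31 → Feb 28, 1802 (end of Feb, 28 days; 100 left).
−28 → Jan 31, 1802 (end of Jan, 31 days; 72 left).
−31 → Dec 31, 1801 (end of Dec, 31 days; 41 left).
−31 → Nov 30, 1801 (end of Nov, 30 days; 10 left).
−10 → Nov 20, 1801.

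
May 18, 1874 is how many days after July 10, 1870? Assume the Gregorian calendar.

1408

Jul 10, 1870 → Jul 10, 1871: 365 days.
Jul 10, 1871 → Jul 10, 1872: 366 days (Feb 29, 1872 is in that span).
Jul 10, 1872 → Jul 10, 1873: 365 days.
Jul 10, 1873 → Aug 10, 1873: 31 days (July has 31).
Aug 10, 1873 → Sep 10, 1873: 31 days (August has 31).
Sep 10, 1873 → Oct 10, 1873: 30 days (September has 30).
Oct 10, 1873 → Nov 10, 1873: 31 days (October has 31).
Nov 10, 1873 → Dec 10, 1873: 30 days (November has 30).
Dec 10, 1873 → Jan 10, 1874: 31 days (December has 31).
Jan 10, 1874 → Feb 10, 1874: 31 days (January has 31).
Feb 10, 1874 → Mar 10, 1874: 28 days (February has 28).
Mar 10, 1874 → Apr 10, 1874: 31 days (March has 31).
Apr 10, 1874 → May 10, 1874: 30 days (April has 30).
May 10, 1874 → May 18, 1874: 8 days.
Total: 1408 days.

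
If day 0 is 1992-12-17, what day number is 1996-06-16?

Dec 17, 1992 → Dec 17, 1993: 365 days.
Dec 17, 1993 → Dec 17, 1994: 365 days.
Dec 17, 1994 → Dec 17, 1995: 365 days.
Dec 17, 1995 → Jan 17, 1996: 31 days (December has 31).
Jan 17, 1996 → Feb 17, 1996: 31 days (January has 31).
Feb 17, 1996 → Mar 17, 1996: 29 days (February has 29).
Mar 17, 1996 → Apr 17, 1996: 31 days (March has 31).
Apr 17, 1996 → May 17, 1996: 30 days (April has 30).
May 17, 1996 → Jun 16, 1996: 30 days.
Total: 1277 days.

1277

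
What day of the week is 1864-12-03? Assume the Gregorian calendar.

Saturday

Doomsday rule: the anchor day for the 1800s is Friday. For year 64: 64÷12 = 5 r 4, and 4÷4 = 1, so 5+4+1 = 10.
Friday + 10 ≡ Monday — that's 1864's doomsday.
In December the doomsday date is Dec 12.
Dec 3 is 9 days before Dec 12; 9 mod 7 = 2, so Monday − 2 = Saturday.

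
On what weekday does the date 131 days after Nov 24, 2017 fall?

Wednesday

Nov 24, 2017 is a Friday.
131 mod 7 = 5, so 131 days after a Friday is Friday + 5 = Wednesday.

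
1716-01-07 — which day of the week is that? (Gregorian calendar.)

Tuesday

Doomsday rule: the anchor day for the 1700s is Sunday. For year 16: 16÷12 = 1 r 4, and 4÷4 = 1, so 1+4+1 = 6.
Sunday + 6 ≡ Saturday — that's 1716's doomsday.
In January the doomsday date is Jan 4 (1716 is a leap year (divisible by 4)).
Jan 7 is 3 days after Jan 4; 3 mod 7 = 3, so Saturday + 3 = Tuesday.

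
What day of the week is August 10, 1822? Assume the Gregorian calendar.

Saturday

Doomsday rule: the anchor day for the 1800s is Friday. For year 22: 22÷12 = 1 r 10, and 10÷4 = 2, so 1+10+2 = 13.
Friday + 13 ≡ Thursday — that's 1822's doomsday.
In August the doomsday date is Aug 8.
Aug 10 is 2 days after Aug 8; 2 mod 7 = 2, so Thursday + 2 = Saturday.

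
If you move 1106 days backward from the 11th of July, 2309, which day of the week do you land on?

Sunday

First find the weekday of Jul 11, 2309. Doomsday rule: the anchor day for the 2300s is Wednesday. For year 09: 9÷12 = 0 r 9, and 9÷4 = 2, so 0+9+2 = 11.
Wednesday + 11 ≡ Sunday — that's 2309's doomsday.
In July the doomsday date is Jul 11.
Jul 11 is the doomsday itself: Sunday.
1106 mod 7 = 0, so 1106 days before a Sunday is Sunday − 0 = Sunday.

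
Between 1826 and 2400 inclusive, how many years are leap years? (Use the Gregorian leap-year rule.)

140

Multiples of 4 in [1826,2400]: 144.
Of those, multiples of 100: 6 (not leap unless ÷400).
Multiples of 400: 2.
Leap years = 144 − 6 + 2 = 140.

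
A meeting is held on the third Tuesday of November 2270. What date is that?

November 1, 2270 is a Tuesday.
The first Tuesday is therefore November 1 (same day).
The third Tuesday is 1 + 2×7 = November 15.

November 15, 2270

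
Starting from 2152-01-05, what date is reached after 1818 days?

+366 (one year; includes Feb 29, 2152) → Jan 5, 2153 (1452 left).
+365 (one year) → Jan 5, 2154 (1087 left).
+365 (one year) → Jan 5, 2155 (722 left).
+365 (one year) → Jan 5, 2156 (357 left).
Jan has 31 days: +27 → Feb 1, 2156 (330 left).
Feb has 29 days: +29 → Mar 1, 2156 (301 left).
Mar has 31 days: +31 → Apr 1, 2156 (270 left).
Apr has 30 days: +30 → May 1, 2156 (240 left).
May has 31 days: +31 → Jun 1, 2156 (209 left).
Jun has 30 days: +30 → Jul 1, 2156 (179 left).
Jul has 31 days: +31 → Aug 1, 2156 (148 left).
Aug has 31 days: +31 → Sep 1, 2156 (117 left).
Sep has 30 days: +30 → Oct 1, 2156 (87 left).
Oct has 31 days: +31 → Nov 1, 2156 (56 left).
Nov has 30 days: +30 → Dec 1, 2156 (26 left).
+26 → Dec 27, 2156.

December 27, 2156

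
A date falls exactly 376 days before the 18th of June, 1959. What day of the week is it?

Saturday

Jun 18, 1959 is a Thursday.
376 mod 7 = 5, so 376 days before a Thursday is Thursday − 5 = Saturday.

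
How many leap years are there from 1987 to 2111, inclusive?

30

Multiples of 4 in [1987,2111]: 31.
Of those, multiples of 100: 2 (not leap unless ÷400).
Multiples of 400: 1.
Leap years = 31 − 2 + 1 = 30.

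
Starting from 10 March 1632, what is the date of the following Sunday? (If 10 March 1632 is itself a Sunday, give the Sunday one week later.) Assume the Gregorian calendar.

March 14, 1632

Mar 10, 1632 is a Wednesday.
From Wednesday to the next Sunday is 4 days.
Mar 10, 1632 + 4 = Mar 14, 1632.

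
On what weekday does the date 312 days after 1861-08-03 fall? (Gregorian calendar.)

Wednesday

First find the weekday of Aug 3, 1861. Doomsday rule: the anchor day for the 1800s is Friday. For year 61: 61÷12 = 5 r 1, and 1÷4 = 0, so 5+1+0 = 6.
Friday + 6 ≡ Thursday — that's 1861's doomsday.
In August the doomsday date is Aug 8.
Aug 3 is 5 days before Aug 8; 5 mod 7 = 5, so Thursday − 5 = Saturday.
312 mod 7 = 4, so 312 days after a Saturday is Saturday + 4 = Wednesday.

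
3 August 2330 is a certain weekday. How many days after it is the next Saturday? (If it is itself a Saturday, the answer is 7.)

Aug 3, 2330 is a Sunday.
From Sunday to the next Saturday is 6 days.

6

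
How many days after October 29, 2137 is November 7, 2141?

1470

Oct 29, 2137 → Oct 29, 2138: 365 days.
Oct 29, 2138 → Oct 29, 2139: 365 days.
Oct 29, 2139 → Oct 29, 2140: 366 days (Feb 29, 2140 is in that span).
Oct 29, 2140 → Nov 29, 2140: 31 days (October has 31).
Nov 29, 2140 → Dec 29, 2140: 30 days (November has 30).
Dec 29, 2140 → Jan 29, 2141: 31 days (December has 31).
Jan 29, 2141 → Feb 28, 2141: 30 days (January has 31).
Feb 28, 2141 → Mar 28, 2141: 28 days (February has 28).
Mar 28, 2141 → Apr 28, 2141: 31 days (March has 31).
Apr 28, 2141 → May 28, 2141: 30 days (April has 30).
May 28, 2141 → Jun 28, 2141: 31 days (May has 31).
Jun 28, 2141 → Jul 28, 2141: 30 days (June has 30).
Jul 28, 2141 → Aug 28, 2141: 31 days (July has 31).
Aug 28, 2141 → Sep 28, 2141: 31 days (August has 31).
Sep 28, 2141 → Oct 28, 2141: 30 days (September has 30).
Oct 28, 2141 → Nov 7, 2141: 10 days.
Total: 1470 days.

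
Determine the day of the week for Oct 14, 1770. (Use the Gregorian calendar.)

Sunday

Doomsday rule: the anchor day for the 1700s is Sunday. For year 70: 70÷12 = 5 r 10, and 10÷4 = 2, so 5+10+2 = 17.
Sunday + 17 ≡ Wednesday — that's 1770's doomsday.
In October the doomsday date is Oct 10.
Oct 14 is 4 days after Oct 10; 4 mod 7 = 4, so Wednesday + 4 = Sunday.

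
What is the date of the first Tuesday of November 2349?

November 1, 2349

November 1, 2349 is a Tuesday.
The first Tuesday is therefore November 1 (same day).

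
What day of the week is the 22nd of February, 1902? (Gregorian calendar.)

Doomsday rule: the anchor day for the 1900s is Wednesday. For year 02: 2÷12 = 0 r 2, and 2÷4 = 0, so 0+2+0 = 2.
Wednesday + 2 ≡ Friday — that's 1902's doomsday.
In February the doomsday date is Feb 28 (1902 is not a leap year).
Feb 22 is 6 days before Feb 28; 6 mod 7 = 6, so Friday − 6 = Saturday.

Saturday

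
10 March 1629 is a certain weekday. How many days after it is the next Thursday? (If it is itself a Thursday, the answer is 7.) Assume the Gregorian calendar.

Mar 10, 1629 is a Saturday.
From Saturday to the next Thursday is 5 days.

5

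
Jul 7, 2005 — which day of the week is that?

Doomsday rule: the anchor day for the 2000s is Tuesday. For year 05: 5÷12 = 0 r 5, and 5÷4 = 1, so 0+5+1 = 6.
Tuesday + 6 ≡ Monday — that's 2005's doomsday.
In July the doomsday date is Jul 11.
Jul 7 is 4 days before Jul 11; 4 mod 7 = 4, so Monday − 4 = Thursday.

Thursday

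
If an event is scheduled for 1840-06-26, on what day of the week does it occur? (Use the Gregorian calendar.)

Friday

Doomsday rule: the anchor day for the 1800s is Friday. For year 40: 40÷12 = 3 r 4, and 4÷4 = 1, so 3+4+1 = 8.
Friday + 8 ≡ Saturday — that's 1840's doomsday.
In June the doomsday date is Jun 6.
Jun 26 is 20 days after Jun 6; 20 mod 7 = 6, so Saturday + 6 = Friday.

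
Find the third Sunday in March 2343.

March 1, 2343 is a Monday.
The first Sunday is therefore March 7 (6 days later).
The third Sunday is 7 + 2×7 = March 21.

March 21, 2343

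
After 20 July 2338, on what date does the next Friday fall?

Jul 20, 2338 is a Wednesday.
From Wednesday to the next Friday is 2 days.
Jul 20, 2338 + 2 = Jul 22, 2338.

July 22, 2338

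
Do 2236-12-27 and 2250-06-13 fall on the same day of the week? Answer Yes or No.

No

From Dec 27, 2236 to Jun 13, 2250 is 4916 days.
4916 mod 7 = 2, so they are different weekdays.
(Dec 27, 2236 is a Tuesday; Jun 13, 2250 is a Thursday.)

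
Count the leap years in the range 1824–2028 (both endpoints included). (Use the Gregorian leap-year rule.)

Multiples of 4 in [1824,2028]: 52.
Of those, multiples of 100: 2 (not leap unless ÷400).
Multiples of 400: 1.
Leap years = 52 − 2 + 1 = 51.

51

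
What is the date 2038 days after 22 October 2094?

May 22, 2100

+365 (one year) → Oct 22, 2095 (1673 left).
+366 (one year; includes Feb 29, 2096) → Oct 22, 2096 (1307 left).
+365 (one year) → Oct 22, 2097 (942 left).
+365 (one year) → Oct 22, 2098 (577 left).
+365 (one year) → Oct 22, 2099 (212 left).
Oct has 31 days: +10 → Nov 1, 2099 (202 left).
Nov has 30 days: +30 → Dec 1, 2099 (172 left).
Dec has 31 days: +31 → Jan 1, 2100 (141 left).
Jan has 31 days: +31 → Feb 1, 2100 (110 left).
Feb has 28 days: +28 → Mar 1, 2100 (82 left).
Mar has 31 days: +31 → Apr 1, 2100 (51 left).
Apr has 30 days: +30 → May 1, 2100 (21 left).
+21 → May 22, 2100.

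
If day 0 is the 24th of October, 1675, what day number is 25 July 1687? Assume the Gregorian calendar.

4292

Oct 24, 1675 → Oct 24, 1676: 366 days (Feb 29, 1676 is in that span).
Oct 24, 1676 → Oct 24, 1677: 365 days.
Oct 24, 1677 → Oct 24, 1678: 365 days.
Oct 24, 1678 → Oct 24, 1679: 365 days.
Oct 24, 1679 → Oct 24, 1680: 366 days (Feb 29, 1680 is in that span).
Oct 24, 1680 → Oct 24, 1681: 365 days.
Oct 24, 1681 → Oct 24, 1682: 365 days.
Oct 24, 1682 → Oct 24, 1683: 365 days.
Oct 24, 1683 → Oct 24, 1684: 366 days (Feb 29, 1684 is in that span).
Oct 24, 1684 → Oct 24, 1685: 365 days.
Oct 24, 1685 → Oct 24, 1686: 365 days.
Oct 24, 1686 → Nov 24, 1686: 31 days (October has 31).
Nov 24, 1686 → Dec 24, 1686: 30 days (November has 30).
Dec 24, 1686 → Jan 24, 1687: 31 days (December has 31).
Jan 24, 1687 → Feb 24, 1687: 31 days (January has 31).
Feb 24, 1687 → Mar 24, 1687: 28 days (February has 28).
Mar 24, 1687 → Apr 24, 1687: 31 days (March has 31).
Apr 24, 1687 → May 24, 1687: 30 days (April has 30).
May 24, 1687 → Jun 24, 1687: 31 days (May has 31).
Jun 24, 1687 → Jul 24, 1687: 30 days (June has 30).
Jul 24, 1687 → Jul 25, 1687: 1 days.
Total: 4292 days.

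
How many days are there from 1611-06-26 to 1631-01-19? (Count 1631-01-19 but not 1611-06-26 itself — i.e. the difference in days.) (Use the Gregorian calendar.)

7147

Jun 26, 1611 → Jun 26, 1612: 366 days (Feb 29, 1612 is in that span).
Jun 26, 1612 → Jun 26, 1613: 365 days.
Jun 26, 1613 → Jun 26, 1614: 365 days.
Jun 26, 1614 → Jun 26, 1615: 365 days.
Jun 26, 1615 → Jun 26, 1616: 366 days (Feb 29, 1616 is in that span).
Jun 26, 1616 → Jun 26, 1617: 365 days.
Jun 26, 1617 → Jun 26, 1618: 365 days.
Jun 26, 1618 → Jun 26, 1619: 365 days.
Jun 26, 1619 → Jun 26, 1620: 366 days (Feb 29, 1620 is in that span).
Jun 26, 1620 → Jun 26, 1621: 365 days.
Jun 26, 1621 → Jun 26, 1622: 365 days.
Jun 26, 1622 → Jun 26, 1623: 365 days.
Jun 26, 1623 → Jun 26, 1624: 366 days (Feb 29, 1624 is in that span).
Jun 26, 1624 → Jun 26, 1625: 365 days.
Jun 26, 1625 → Jun 26, 1626: 365 days.
Jun 26, 1626 → Jun 26, 1627: 365 days.
Jun 26, 1627 → Jun 26, 1628: 366 days (Feb 29, 1628 is in that span).
Jun 26, 1628 → Jun 26, 1629: 365 days.
Jun 26, 1629 → Jun 26, 1630: 365 days.
Jun 26, 1630 → Jul 26, 1630: 30 days (June has 30).
Jul 26, 1630 → Aug 26, 1630: 31 days (July has 31).
Aug 26, 1630 → Sep 26, 1630: 31 days (August has 31).
Sep 26, 1630 → Oct 26, 1630: 30 days (September has 30).
Oct 26, 1630 → Nov 26, 1630: 31 days (October has 31).
Nov 26, 1630 → Dec 26, 1630: 30 days (November has 30).
Dec 26, 1630 → Jan 19, 1631: 24 days.
Total: 7147 days.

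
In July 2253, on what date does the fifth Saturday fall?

July 1, 2253 is a Friday.
The first Saturday is therefore July 2 (1 days later).
The fifth Saturday is 2 + 4×7 = July 30.

July 30, 2253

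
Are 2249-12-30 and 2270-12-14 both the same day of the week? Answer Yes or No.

No

From Dec 30, 2249 to Dec 14, 2270 is 7654 days.
7654 mod 7 = 3, so they are different weekdays.
(Dec 30, 2249 is a Sunday; Dec 14, 2270 is a Wednesday.)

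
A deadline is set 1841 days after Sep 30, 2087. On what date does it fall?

October 14, 2092

+366 (one year; includes Feb 29, 2088) → Sep 30, 2088 (1475 left).
+365 (one year) → Sep 30, 2089 (1110 left).
+365 (one year) → Sep 30, 2090 (745 left).
+365 (one year) → Sep 30, 2091 (380 left).
Sep has 30 days: +1 → Oct 1, 2091 (379 left).
Oct has 31 days: +31 → Nov 1, 2091 (348 left).
Nov has 30 days: +30 → Dec 1, 2091 (318 left).
Dec has 31 days: +31 → Jan 1, 2092 (287 left).
Jan has 31 days: +31 → Feb 1, 2092 (256 left).
Feb has 29 days: +29 → Mar 1, 2092 (227 left).
Mar has 31 days: +31 → Apr 1, 2092 (196 left).
Apr has 30 days: +30 → May 1, 2092 (166 left).
May has 31 days: +31 → Jun 1, 2092 (135 left).
Jun has 30 days: +30 → Jul 1, 2092 (105 left).
Jul has 31 days: +31 → Aug 1, 2092 (74 left).
Aug has 31 days: +31 → Sep 1, 2092 (43 left).
Sep has 30 days: +30 → Oct 1, 2092 (13 left).
+13 → Oct 14, 2092.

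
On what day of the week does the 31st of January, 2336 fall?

Friday

Doomsday rule: the anchor day for the 2300s is Wednesday. For year 36: 36÷12 = 3 r 0, and 0÷4 = 0, so 3+0+0 = 3.
Wednesday + 3 ≡ Saturday — that's 2336's doomsday.
In January the doomsday date is Jan 4 (2336 is a leap year (divisible by 4)).
Jan 31 is 27 days after Jan 4; 27 mod 7 = 6, so Saturday + 6 = Friday.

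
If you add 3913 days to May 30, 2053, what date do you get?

+365 (one year) → May 30, 2054 (3548 left).
+365 (one year) → May 30, 2055 (3183 left).
+366 (one year; includes Feb 29, 2056) → May 30, 2056 (2817 left).
+365 (one year) → May 30, 2057 (2452 left).
+365 (one year) → May 30, 2058 (2087 left).
+365 (one year) → May 30, 2059 (1722 left).
+366 (one year; includes Feb 29, 2060) → May 30, 2060 (1356 left).
+365 (one year) → May 30, 2061 (991 left).
+365 (one year) → May 30, 2062 (626 left).
+365 (one year) → May 30, 2063 (261 left).
May has 31 days: +2 → Jun 1, 2063 (259 left).
Jun has 30 days: +30 → Jul 1, 2063 (229 left).
Jul has 31 days: +31 → Aug 1, 2063 (198 left).
Aug has 31 days: +31 → Sep 1, 2063 (167 left).
Sep has 30 days: +30 → Oct 1, 2063 (137 left).
Oct has 31 days: +31 → Nov 1, 2063 (106 left).
Nov has 30 days: +30 → Dec 1, 2063 (76 left).
Dec has 31 days: +31 → Jan 1, 2064 (45 left).
Jan has 31 days: +31 → Feb 1, 2064 (14 left).
+14 → Feb 15, 2064.

February 15, 2064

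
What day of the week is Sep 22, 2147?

Friday

Doomsday rule: the anchor day for the 2100s is Sunday. For year 47: 47÷12 = 3 r 11, and 11÷4 = 2, so 3+11+2 = 16.
Sunday + 16 ≡ Tuesday — that's 2147's doomsday.
In September the doomsday date is Sep 5.
Sep 22 is 17 days after Sep 5; 17 mod 7 = 3, so Tuesday + 3 = Friday.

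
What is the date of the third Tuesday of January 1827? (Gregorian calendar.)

January 1, 1827 is a Monday.
The first Tuesday is therefore January 2 (1 days later).
The third Tuesday is 2 + 2×7 = January 16.

January 16, 1827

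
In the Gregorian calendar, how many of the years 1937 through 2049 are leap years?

28

Multiples of 4 in [1937,2049]: 28.
Of those, multiples of 100: 1 (not leap unless ÷400).
Multiples of 400: 1.
Leap years = 28 − 1 + 1 = 28.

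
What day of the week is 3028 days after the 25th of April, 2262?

First find the weekday of Apr 25, 2262. Doomsday rule: the anchor day for the 2200s is Friday. For year 62: 62÷12 = 5 r 2, and 2÷4 = 0, so 5+2+0 = 7.
Friday + 7 ≡ Friday — that's 2262's doomsday.
In April the doomsday date is Apr 4.
Apr 25 is 21 days after Apr 4; 21 mod 7 = 0, so Friday + 0 = Friday.
3028 mod 7 = 4, so 3028 days after a Friday is Friday + 4 = Tuesday.

Tuesday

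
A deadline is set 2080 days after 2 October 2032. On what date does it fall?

+365 (one year) → Oct 2, 2033 (1715 left).
+365 (one year) → Oct 2, 2034 (1350 left).
+365 (one year) → Oct 2, 2035 (985 left).
+366 (one year; includes Feb 29, 2036) → Oct 2, 2036 (619 left).
+365 (one year) → Oct 2, 2037 (254 left).
Oct has 31 days: +30 → Nov 1, 2037 (224 left).
Nov has 30 days: +30 → Dec 1, 2037 (194 left).
Dec has 31 days: +31 → Jan 1, 2038 (163 left).
Jan has 31 days: +31 → Feb 1, 2038 (132 left).
Feb has 28 days: +28 → Mar 1, 2038 (104 left).
Mar has 31 days: +31 → Apr 1, 2038 (73 left).
Apr has 30 days: +30 → May 1, 2038 (43 left).
May has 31 days: +31 → Jun 1, 2038 (12 left).
+12 → Jun 13, 2038.

June 13, 2038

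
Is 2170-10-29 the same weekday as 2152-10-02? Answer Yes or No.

From Oct 2, 2152 to Oct 29, 2170 is 6601 days.
6601 mod 7 = 0, so they are the same weekday.
(Oct 2, 2152 is a Monday; Oct 29, 2170 is a Monday.)

Yes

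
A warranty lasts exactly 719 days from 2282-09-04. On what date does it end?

August 23, 2284

+365 (one year) → Sep 4, 2283 (354 left).
Sep has 30 days: +27 → Oct 1, 2283 (327 left).
Oct has 31 days: +31 → Nov 1, 2283 (296 left).
Nov has 30 days: +30 → Dec 1, 2283 (266 left).
Dec has 31 days: +31 → Jan 1, 2284 (235 left).
Jan has 31 days: +31 → Feb 1, 2284 (204 left).
Feb has 29 days: +29 → Mar 1, 2284 (175 left).
Mar has 31 days: +31 → Apr 1, 2284 (144 left).
Apr has 30 days: +30 → May 1, 2284 (114 left).
May has 31 days: +31 → Jun 1, 2284 (83 left).
Jun has 30 days: +30 → Jul 1, 2284 (53 left).
Jul has 31 days: +31 → Aug 1, 2284 (22 left).
+22 → Aug 23, 2284.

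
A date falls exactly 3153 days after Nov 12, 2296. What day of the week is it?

Nov 12, 2296 is a Thursday.
3153 mod 7 = 3, so 3153 days after a Thursday is Thursday + 3 = Sunday.

Sunday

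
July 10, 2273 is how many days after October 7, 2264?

3198

Oct 7, 2264 → Oct 7, 2265: 365 days.
Oct 7, 2265 → Oct 7, 2266: 365 days.
Oct 7, 2266 → Oct 7, 2267: 365 days.
Oct 7, 2267 → Oct 7, 2268: 366 days (Feb 29, 2268 is in that span).
Oct 7, 2268 → Oct 7, 2269: 365 days.
Oct 7, 2269 → Oct 7, 2270: 365 days.
Oct 7, 2270 → Oct 7, 2271: 365 days.
Oct 7, 2271 → Oct 7, 2272: 366 days (Feb 29, 2272 is in that span).
Oct 7, 2272 → Nov 7, 2272: 31 days (October has 31).
Nov 7, 2272 → Dec 7, 2272: 30 days (November has 30).
Dec 7, 2272 → Jan 7, 2273: 31 days (December has 31).
Jan 7, 2273 → Feb 7, 2273: 31 days (January has 31).
Feb 7, 2273 → Mar 7, 2273: 28 days (February has 28).
Mar 7, 2273 → Apr 7, 2273: 31 days (March has 31).
Apr 7, 2273 → May 7, 2273: 30 days (April has 30).
May 7, 2273 → Jun 7, 2273: 31 days (May has 31).
Jun 7, 2273 → Jul 7, 2273: 30 days (June has 30).
Jul 7, 2273 → Jul 10, 2273: 3 days.
Total: 3198 days.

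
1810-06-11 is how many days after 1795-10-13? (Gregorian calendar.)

Oct 13, 1795 → Oct 13, 1796: 366 days (Feb 29, 1796 is in that span).
Oct 13, 1796 → Oct 13, 1797: 365 days.
Oct 13, 1797 → Oct 13, 1798: 365 days.
Oct 13, 1798 → Oct 13, 1799: 365 days.
Oct 13, 1799 → Oct 13, 1800: 365 days.
Oct 13, 1800 → Oct 13, 1801: 365 days.
Oct 13, 1801 → Oct 13, 1802: 365 days.
Oct 13, 1802 → Oct 13, 1803: 365 days.
Oct 13, 1803 → Oct 13, 1804: 366 days (Feb 29, 1804 is in that span).
Oct 13, 1804 → Oct 13, 1805: 365 days.
Oct 13, 1805 → Oct 13, 1806: 365 days.
Oct 13, 1806 → Oct 13, 1807: 365 days.
Oct 13, 1807 → Oct 13, 1808: 366 days (Feb 29, 1808 is in that span).
Oct 13, 1808 → Oct 13, 1809: 365 days.
Oct 13, 1809 → Nov 13, 1809: 31 days (October has 31).
Nov 13, 1809 → Dec 13, 1809: 30 days (November has 30).
Dec 13, 1809 → Jan 13, 1810: 31 days (December has 31).
Jan 13, 1810 → Feb 13, 1810: 31 days (January has 31).
Feb 13, 1810 → Mar 13, 1810: 28 days (February has 28).
Mar 13, 1810 → Apr 13, 1810: 31 days (March has 31).
Apr 13, 1810 → May 13, 1810: 30 days (April has 30).
May 13, 1810 → Jun 11, 1810: 29 days.
Total: 5354 days.

5354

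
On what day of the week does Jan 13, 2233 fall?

Sunday

Doomsday rule: the anchor day for the 2200s is Friday. For year 33: 33÷12 = 2 r 9, and 9÷4 = 2, so 2+9+2 = 13.
Friday + 13 ≡ Thursday — that's 2233's doomsday.
In January the doomsday date is Jan 3 (2233 is not a leap year).
Jan 13 is 10 days after Jan 3; 10 mod 7 = 3, so Thursday + 3 = Sunday.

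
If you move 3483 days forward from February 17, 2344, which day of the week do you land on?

Monday

First find the weekday of Feb 17, 2344. Doomsday rule: the anchor day for the 2300s is Wednesday. For year 44: 44÷12 = 3 r 8, and 8÷4 = 2, so 3+8+2 = 13.
Wednesday + 13 ≡ Tuesday — that's 2344's doomsday.
In February the doomsday date is Feb 29 (2344 is a leap year (divisible by 4)).
Feb 17 is 12 days before Feb 29; 12 mod 7 = 5, so Tuesday − 5 = Thursday.
3483 mod 7 = 4, so 3483 days after a Thursday is Thursday + 4 = Monday.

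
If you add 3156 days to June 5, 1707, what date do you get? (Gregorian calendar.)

+366 (one year; includes Feb 29, 1708) → Jun 5, 1708 (2790 left).
+365 (one year) → Jun 5, 1709 (2425 left).
+365 (one year) → Jun 5, 1710 (2060 left).
+365 (one year) → Jun 5, 1711 (1695 left).
+366 (one year; includes Feb 29, 1712) → Jun 5, 1712 (1329 left).
+365 (one year) → Jun 5, 1713 (964 left).
+365 (one year) → Jun 5, 1714 (599 left).
+365 (one year) → Jun 5, 1715 (234 left).
Jun has 30 days: +26 → Jul 1, 1715 (208 left).
Jul has 31 days: +31 → Aug 1, 1715 (177 left).
Aug has 31 days: +31 → Sep 1, 1715 (146 left).
Sep has 30 days: +30 → Oct 1, 1715 (116 left).
Oct has 31 days: +31 → Nov 1, 1715 (85 left).
Nov has 30 days: +30 → Dec 1, 1715 (55 left).
Dec has 31 days: +31 → Jan 1, 1716 (24 left).
+24 → Jan 25, 1716.

January 25, 1716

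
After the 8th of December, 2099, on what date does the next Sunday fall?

December 13, 2099

Dec 8, 2099 is a Tuesday.
From Tuesday to the next Sunday is 5 days.
Dec 8, 2099 + 5 = Dec 13, 2099.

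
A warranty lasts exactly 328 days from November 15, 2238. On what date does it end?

October 9, 2239

Nov has 30 days: +16 → Dec 1, 2238 (312 left).
Dec has 31 days: +31 → Jan 1, 2239 (281 left).
Jan has 31 days: +31 → Feb 1, 2239 (250 left).
Feb has 28 days: +28 → Mar 1, 2239 (222 left).
Mar has 31 days: +31 → Apr 1, 2239 (191 left).
Apr has 30 days: +30 → May 1, 2239 (161 left).
May has 31 days: +31 → Jun 1, 2239 (130 left).
Jun has 30 days: +30 → Jul 1, 2239 (100 left).
Jul has 31 days: +31 → Aug 1, 2239 (69 left).
Aug has 31 days: +31 → Sep 1, 2239 (38 left).
Sep has 30 days: +30 → Oct 1, 2239 (8 left).
+8 → Oct 9, 2239.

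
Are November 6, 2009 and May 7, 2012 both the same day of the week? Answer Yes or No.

From Nov 6, 2009 to May 7, 2012 is 913 days.
913 mod 7 = 3, so they are different weekdays.
(Nov 6, 2009 is a Friday; May 7, 2012 is a Monday.)

No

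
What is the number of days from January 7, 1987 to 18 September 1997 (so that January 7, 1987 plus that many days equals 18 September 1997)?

3907

Jan 7, 1987 → Jan 7, 1988: 365 days.
Jan 7, 1988 → Jan 7, 1989: 366 days (Feb 29, 1988 is in that span).
Jan 7, 1989 → Jan 7, 1990: 365 days.
Jan 7, 1990 → Jan 7, 1991: 365 days.
Jan 7, 1991 → Jan 7, 1992: 365 days.
Jan 7, 1992 → Jan 7, 1993: 366 days (Feb 29, 1992 is in that span).
Jan 7, 1993 → Jan 7, 1994: 365 days.
Jan 7, 1994 → Jan 7, 1995: 365 days.
Jan 7, 1995 → Jan 7, 1996: 365 days.
Jan 7, 1996 → Jan 7, 1997: 366 days (Feb 29, 1996 is in that span).
Jan 7, 1997 → Feb 7, 1997: 31 days (January has 31).
Feb 7, 1997 → Mar 7, 1997: 28 days (February has 28).
Mar 7, 1997 → Apr 7, 1997: 31 days (March has 31).
Apr 7, 1997 → May 7, 1997: 30 days (April has 30).
May 7, 1997 → Jun 7, 1997: 31 days (May has 31).
Jun 7, 1997 → Jul 7, 1997: 30 days (June has 30).
Jul 7, 1997 → Aug 7, 1997: 31 days (July has 31).
Aug 7, 1997 → Sep 7, 1997: 31 days (August has 31).
Sep 7, 1997 → Sep 18, 1997: 11 days.
Total: 3907 days.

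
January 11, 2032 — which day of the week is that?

Sunday

January 1, 2032 is a Thursday.
Jan 1, 2032 → Jan 11, 2032: 10 days.
Total: 10 days.
10 mod 7 = 3, so Thursday + 3 = Sunday.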